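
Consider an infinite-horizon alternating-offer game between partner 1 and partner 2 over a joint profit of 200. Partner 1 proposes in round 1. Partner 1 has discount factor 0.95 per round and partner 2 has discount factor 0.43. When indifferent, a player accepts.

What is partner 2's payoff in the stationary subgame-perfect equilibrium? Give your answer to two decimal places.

7.27

Let x be partner 1's share when partner 1 proposes and y be partner 2's share when partner 2 proposes.
Partner 2 accepts iff offered ≥ 0.43·y, so x = 200 − 0.43y. Symmetrically y = 200 − 0.95x.
Substituting: x = 200 − 0.43(200 − 0.95x), giving x(1 − 0.95·0.43) = 200(1 − 0.43).
So x = 200 × 0.57 / 0.5915 ≈ 192.7303, and partner 2 receives 200 − x ≈ 7.2697.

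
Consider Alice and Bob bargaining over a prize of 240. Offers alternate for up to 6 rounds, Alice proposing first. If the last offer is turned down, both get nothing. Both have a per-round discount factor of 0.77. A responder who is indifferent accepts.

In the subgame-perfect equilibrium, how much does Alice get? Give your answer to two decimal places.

Round 6 (Bob proposes): rejection yields 0 for Alice; Bob offers 0 and keeps 240.
Round 5 (Alice proposes): Bob can get 240 next round, worth 0.77 × 240 = 184.8 now, so Alice offers 184.8, keeping 55.2.
Round 4 (Bob proposes): Alice can get 55.2 next round, worth 0.77 × 55.2 = 42.504 now, so Bob offers 42.504, keeping 197.496.
Round 3 (Alice proposes): Bob can get 197.496 next round, worth 0.77 × 197.496 = 152.07192 now. Alice offers 152.07192 and keeps 240 − 152.07192 = 87.92808.
Round 2 (Bob proposes): Alice can get 87.92808 next round, worth 0.77 × 87.92808 = 67.7046216 now; Bob offers that and keeps 172.2953784.
Round 1 (Alice proposes): Bob can get 172.2953784 next round, worth 0.77 × 172.2953784 = 132.667441368 now; Alice offers that and keeps 107.332558632.

107.33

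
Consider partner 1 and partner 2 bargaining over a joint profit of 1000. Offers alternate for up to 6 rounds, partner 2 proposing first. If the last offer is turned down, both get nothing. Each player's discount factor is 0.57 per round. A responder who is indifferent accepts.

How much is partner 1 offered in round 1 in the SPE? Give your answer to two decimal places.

384.90

By backward induction:
Round 6 (partner 1 proposes): rejection yields 0 for partner 2; partner 1 offers 0 and keeps 1000.
Round 5 (partner 2 proposes): partner 1 can get 1000 next round, worth 0.57 × 1000 = 570 now. Partner 2 offers 570 and keeps 1000 − 570 = 430.
Round 4 (partner 1 proposes): partner 2 can get 430 next round, worth 0.57 × 430 = 245.1 now. Partner 1 offers 245.1 and keeps 1000 − 245.1 = 754.9.
Round 3 (partner 2 proposes): partner 1 can get 754.9 next round, worth 0.57 × 754.9 = 430.293 now, so partner 2 offers 430.293, keeping 569.707.
Round 2 (partner 1 proposes): partner 2 can get 569.707 next round, worth 0.57 × 569.707 = 324.73299 now. Partner 1 offers 324.73299 and keeps 1000 − 324.73299 = 675.26701.
Round 1 (partner 2 proposes): partner 1 can get 675.26701 next round, worth 0.57 × 675.26701 = 384.9021957 now; partner 2 offers that and keeps 615.0978043.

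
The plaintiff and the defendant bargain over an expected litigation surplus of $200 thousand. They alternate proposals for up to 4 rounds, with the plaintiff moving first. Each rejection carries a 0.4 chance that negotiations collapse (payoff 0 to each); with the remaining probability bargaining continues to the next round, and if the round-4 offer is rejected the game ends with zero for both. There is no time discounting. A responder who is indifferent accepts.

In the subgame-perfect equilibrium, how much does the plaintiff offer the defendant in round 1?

91.2

By backward induction:
Round 4 (the defendant proposes): rejection yields 0 for the plaintiff; the defendant offers 0 and keeps 200.
Round 3 (the plaintiff proposes): rejecting gives the defendant an expected 0.6 × 200 = 120; the plaintiff offers that and keeps 80.
Round 2 (the defendant proposes): rejecting gives the plaintiff an expected 0.6 × 80 = 48; the defendant offers that and keeps 152.
Round 1 (the plaintiff proposes): rejecting gives the defendant an expected 0.6 × 152 = 91.2, so the plaintiff offers 91.2, keeping 108.8.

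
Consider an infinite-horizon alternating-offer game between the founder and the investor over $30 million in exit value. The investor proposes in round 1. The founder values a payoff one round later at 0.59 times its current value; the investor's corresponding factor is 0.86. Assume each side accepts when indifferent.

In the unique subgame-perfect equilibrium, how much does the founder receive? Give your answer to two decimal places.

5.03

When the investor proposes, the founder accepts any offer worth at least 0.59 times what the founder would get by proposing next round; and vice versa.
This gives x = 30 − 0.59y and y = 30 − 0.86x, where x and y are each side's share when it proposes.
Hence (1 − 0.59·0.86)x = 30(1 − 0.59), i.e. 0.4926·x = 12.3.
x ≈ 24.9695; the founder's share is 30 − x ≈ 5.0305.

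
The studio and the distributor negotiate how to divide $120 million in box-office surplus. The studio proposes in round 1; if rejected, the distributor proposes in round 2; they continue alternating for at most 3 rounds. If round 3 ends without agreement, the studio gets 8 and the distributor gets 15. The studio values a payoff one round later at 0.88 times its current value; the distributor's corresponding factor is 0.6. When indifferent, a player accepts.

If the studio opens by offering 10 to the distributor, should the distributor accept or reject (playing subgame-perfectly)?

Reject

Work out the distributor's continuation value if the offer is rejected.
Round 3 (the studio proposes): the distributor gets 15 if talks fail, so the studio offers 15 and keeps 105.
Round 2 (the distributor proposes): the studio can get 105 next round, worth 0.88 × 105 = 92.4 now. The distributor offers 92.4 and keeps 120 − 92.4 = 27.6.
So by rejecting in round 1, the distributor gets 27.6 next round, worth 0.6 × 27.6 = 16.56 now.
Offer 10 < 16.56, so the distributor rejects.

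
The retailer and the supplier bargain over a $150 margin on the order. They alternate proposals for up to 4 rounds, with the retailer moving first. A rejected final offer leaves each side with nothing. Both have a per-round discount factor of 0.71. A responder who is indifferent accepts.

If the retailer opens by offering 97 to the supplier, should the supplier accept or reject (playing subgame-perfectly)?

Work out the supplier's continuation value if the offer is rejected.
Round 4 (the supplier proposes): the retailer will accept anything ≥ 0, so the supplier offers 0 and keeps 150.
Round 3 (the retailer proposes): the supplier can get 150 next round, worth 0.71 × 150 = 106.5 now; the retailer offers that and keeps 43.5.
Round 2 (the supplier proposes): the retailer can get 43.5 next round, worth 0.71 × 43.5 = 30.885 now; the supplier offers that and keeps 119.115.
So by rejecting in round 1, the supplier gets 119.115 next round, worth 0.71 × 119.115 = 84.57165 now.
Offer 97 ≥ 84.57165, so the supplier accepts.

Accept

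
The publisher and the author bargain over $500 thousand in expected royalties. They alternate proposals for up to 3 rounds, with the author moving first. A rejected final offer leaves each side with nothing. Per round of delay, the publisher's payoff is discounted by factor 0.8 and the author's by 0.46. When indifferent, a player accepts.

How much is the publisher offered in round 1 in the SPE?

Round 3 (the author proposes): the publisher will accept anything ≥ 0, so the author offers 0 and keeps 500.
Round 2 (the publisher proposes): the author can get 500 next round, worth 0.46 × 500 = 230 now, so the publisher offers 230, keeping 270.
Round 1 (the author proposes): the publisher can get 270 next round, worth 0.8 × 270 = 216 now, so the author offers 216, keeping 284.

216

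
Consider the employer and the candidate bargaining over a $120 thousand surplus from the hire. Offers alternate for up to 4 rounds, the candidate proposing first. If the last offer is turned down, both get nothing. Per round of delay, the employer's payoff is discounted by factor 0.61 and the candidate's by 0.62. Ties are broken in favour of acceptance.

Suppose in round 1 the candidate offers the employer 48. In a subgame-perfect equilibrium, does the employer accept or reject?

Reject

Round 4 (the employer proposes): rejection yields 0 for the candidate; the employer offers 0 and keeps 120.
Round 3 (the candidate proposes): the employer can get 120 next round, worth 0.61 × 120 = 73.2 now, so the candidate offers 73.2, keeping 46.8.
Round 2 (the employer proposes): the candidate can get 46.8 next round, worth 0.62 × 46.8 = 29.016 now, so the employer offers 29.016, keeping 90.984.
So by rejecting in round 1, the employer gets 90.984 next round, worth 0.61 × 90.984 = 55.50024 now.
Offer 48 < 55.50024, so the employer rejects.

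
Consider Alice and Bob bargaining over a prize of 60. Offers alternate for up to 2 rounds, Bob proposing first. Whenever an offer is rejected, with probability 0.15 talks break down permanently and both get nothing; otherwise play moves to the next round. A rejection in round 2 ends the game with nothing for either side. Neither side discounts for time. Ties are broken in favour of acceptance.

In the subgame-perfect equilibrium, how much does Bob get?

Round 2 (Alice proposes): rejection yields 0 for Bob; Alice offers 0 and keeps 60.
Round 1 (Bob proposes): rejecting gives Alice an expected 0.85 × 60 = 51. Bob offers 51 and keeps 60 − 51 = 9.

9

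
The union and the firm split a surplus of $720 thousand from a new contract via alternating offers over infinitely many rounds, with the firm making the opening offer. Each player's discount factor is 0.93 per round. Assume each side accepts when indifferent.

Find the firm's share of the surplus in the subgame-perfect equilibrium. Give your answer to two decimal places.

When the firm proposes, the union accepts any offer worth at least 0.93 times what the union would get by proposing next round; and vice versa.
This gives x = 720 − 0.93y and y = 720 − 0.93x, where x and y are each side's share when it proposes.
Hence (1 − 0.93·0.93)x = 720(1 − 0.93), i.e. 0.1351·x = 50.4.
x ≈ 373.0570; the union's share is 720 − x ≈ 346.9430.

373.06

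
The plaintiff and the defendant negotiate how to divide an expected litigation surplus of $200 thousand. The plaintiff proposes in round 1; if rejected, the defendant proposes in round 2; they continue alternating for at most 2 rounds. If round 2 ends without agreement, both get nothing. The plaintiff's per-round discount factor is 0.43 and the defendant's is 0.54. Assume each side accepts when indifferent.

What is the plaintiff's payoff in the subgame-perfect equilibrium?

Solve by backward induction from round 2.
Round 2 (the defendant proposes): rejection yields 0 for the plaintiff; the defendant offers 0 and keeps 200.
Round 1 (the plaintiff proposes): the defendant can get 200 next round, worth 0.54 × 200 = 108 now, so the plaintiff offers 108, keeping 92.

92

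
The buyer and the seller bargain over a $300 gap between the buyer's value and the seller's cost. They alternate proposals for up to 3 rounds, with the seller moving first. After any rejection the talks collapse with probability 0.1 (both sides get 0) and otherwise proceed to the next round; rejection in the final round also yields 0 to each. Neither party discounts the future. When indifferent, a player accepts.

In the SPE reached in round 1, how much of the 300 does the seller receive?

273

Round 3 (the seller proposes): the buyer will accept anything ≥ 0, so the seller offers 0 and keeps 300.
Round 2 (the buyer proposes): rejecting gives the seller an expected 0.9 × 300 = 270. The buyer offers 270 and keeps 300 − 270 = 30.
Round 1 (the seller proposes): rejecting gives the buyer an expected 0.9 × 30 = 27, so the seller offers 27, keeping 273.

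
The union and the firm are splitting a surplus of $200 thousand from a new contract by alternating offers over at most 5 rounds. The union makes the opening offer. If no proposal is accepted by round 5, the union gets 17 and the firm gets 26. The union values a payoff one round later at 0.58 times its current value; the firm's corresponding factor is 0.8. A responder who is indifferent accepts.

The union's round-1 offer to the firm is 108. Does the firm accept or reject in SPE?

Work out the firm's continuation value if the offer is rejected.
Round 5 (the union proposes): the firm gets 26 if talks fail, so the union offers 26 and keeps 174.
Round 4 (the firm proposes): the union can get 174 next round, worth 0.58 × 174 = 100.92 now. The firm offers 100.92 and keeps 200 − 100.92 = 99.08.
Round 3 (the union proposes): the firm can get 99.08 next round, worth 0.8 × 99.08 = 79.264 now; the union offers that and keeps 120.736.
Round 2 (the firm proposes): the union can get 120.736 next round, worth 0.58 × 120.736 = 70.02688 now. The firm offers 70.02688 and keeps 200 − 70.02688 = 129.97312.
So by rejecting in round 1, the firm gets 129.97312 next round, worth 0.8 × 129.97312 = 103.978496 now.
Offer 108 ≥ 103.978496, so the firm accepts.

Accept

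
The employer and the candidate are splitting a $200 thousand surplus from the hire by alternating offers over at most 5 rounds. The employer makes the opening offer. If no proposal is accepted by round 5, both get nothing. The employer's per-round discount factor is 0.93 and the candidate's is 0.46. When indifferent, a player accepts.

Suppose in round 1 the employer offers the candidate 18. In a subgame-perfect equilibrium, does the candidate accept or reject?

Accept

Work out the candidate's continuation value if the offer is rejected.
Round 5 (the employer proposes): the candidate will accept anything ≥ 0, so the employer offers 0 and keeps 200.
Round 4 (the candidate proposes): the employer can get 200 next round, worth 0.93 × 200 = 186 now. The candidate offers 186 and keeps 200 − 186 = 14.
Round 3 (the employer proposes): the candidate can get 14 next round, worth 0.46 × 14 = 6.44 now; the employer offers that and keeps 193.56.
Round 2 (the candidate proposes): the employer can get 193.56 next round, worth 0.93 × 193.56 = 180.0108 now. The candidate offers 180.0108 and keeps 200 − 180.0108 = 19.9892.
So by rejecting in round 1, the candidate gets 19.9892 next round, worth 0.46 × 19.9892 = 9.195032 now.
Offer 18 ≥ 9.195032, so the candidate accepts.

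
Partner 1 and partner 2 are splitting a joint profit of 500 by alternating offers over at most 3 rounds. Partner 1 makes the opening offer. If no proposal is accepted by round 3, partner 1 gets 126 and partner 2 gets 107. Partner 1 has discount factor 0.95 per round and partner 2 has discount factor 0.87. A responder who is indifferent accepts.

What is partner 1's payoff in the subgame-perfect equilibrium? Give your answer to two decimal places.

389.81

Round 3 (partner 1 proposes): partner 2 gets 107 if talks fail, so partner 1 offers 107 and keeps 393.
Round 2 (partner 2 proposes): partner 1 can get 393 next round, worth 0.95 × 393 = 373.35 now. Partner 2 offers 373.35 and keeps 500 − 373.35 = 126.65.
Round 1 (partner 1 proposes): partner 2 can get 126.65 next round, worth 0.87 × 126.65 = 110.1855 now, so partner 1 offers 110.1855, keeping 389.8145.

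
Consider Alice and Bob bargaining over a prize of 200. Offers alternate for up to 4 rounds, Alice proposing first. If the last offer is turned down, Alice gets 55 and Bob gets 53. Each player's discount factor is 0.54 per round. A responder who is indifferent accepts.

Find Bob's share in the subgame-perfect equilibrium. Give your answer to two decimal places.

72.51

Work backward from the last round.
Round 4 (Bob proposes): Alice gets 55 if talks fail, so Bob offers 55 and keeps 145.
Round 3 (Alice proposes): Bob can get 145 next round, worth 0.54 × 145 = 78.3 now. Alice offers 78.3 and keeps 200 − 78.3 = 121.7.
Round 2 (Bob proposes): Alice can get 121.7 next round, worth 0.54 × 121.7 = 65.718 now. Bob offers 65.718 and keeps 200 − 65.718 = 134.282.
Round 1 (Alice proposes): Bob can get 134.282 next round, worth 0.54 × 134.282 = 72.51228 now. Alice offers 72.51228 and keeps 200 − 72.51228 = 127.48772.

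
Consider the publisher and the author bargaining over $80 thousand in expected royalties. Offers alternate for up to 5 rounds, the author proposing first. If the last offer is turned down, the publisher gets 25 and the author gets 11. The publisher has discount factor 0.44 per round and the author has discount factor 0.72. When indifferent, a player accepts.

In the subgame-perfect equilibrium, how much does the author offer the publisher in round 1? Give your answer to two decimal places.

Round 5 (the author proposes): the publisher gets 25 if talks fail, so the author offers 25 and keeps 55.
Round 4 (the publisher proposes): the author can get 55 next round, worth 0.72 × 55 = 39.6 now, so the publisher offers 39.6, keeping 40.4.
Round 3 (the author proposes): the publisher can get 40.4 next round, worth 0.44 × 40.4 = 17.776 now, so the author offers 17.776, keeping 62.224.
Round 2 (the publisher proposes): the author can get 62.224 next round, worth 0.72 × 62.224 = 44.80128 now. The publisher offers 44.80128 and keeps 80 − 44.80128 = 35.19872.
Round 1 (the author proposes): the publisher can get 35.19872 next round, worth 0.44 × 35.19872 = 15.4874368 now. The author offers 15.4874368 and keeps 80 − 15.4874368 = 64.5125632.

15.49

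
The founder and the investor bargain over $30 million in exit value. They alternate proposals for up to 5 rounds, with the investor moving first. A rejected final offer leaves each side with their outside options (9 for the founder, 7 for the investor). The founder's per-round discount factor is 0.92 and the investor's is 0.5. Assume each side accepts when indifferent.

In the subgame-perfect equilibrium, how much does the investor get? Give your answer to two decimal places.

Round 5 (the investor proposes): the founder gets 9 if talks fail, so the investor offers 9 and keeps 21.
Round 4 (the founder proposes): the investor can get 21 next round, worth 0.5 × 21 = 10.5 now. The founder offers 10.5 and keeps 30 − 10.5 = 19.5.
Round 3 (the investor proposes): the founder can get 19.5 next round, worth 0.92 × 19.5 = 17.94 now. The investor offers 17.94 and keeps 30 − 17.94 = 12.06.
Round 2 (the founder proposes): the investor can get 12.06 next round, worth 0.5 × 12.06 = 6.03 now. The founder offers 6.03 and keeps 30 − 6.03 = 23.97.
Round 1 (the investor proposes): the founder can get 23.97 next round, worth 0.92 × 23.97 = 22.0524 now. The investor offers 22.0524 and keeps 30 − 22.0524 = 7.9476.

7.95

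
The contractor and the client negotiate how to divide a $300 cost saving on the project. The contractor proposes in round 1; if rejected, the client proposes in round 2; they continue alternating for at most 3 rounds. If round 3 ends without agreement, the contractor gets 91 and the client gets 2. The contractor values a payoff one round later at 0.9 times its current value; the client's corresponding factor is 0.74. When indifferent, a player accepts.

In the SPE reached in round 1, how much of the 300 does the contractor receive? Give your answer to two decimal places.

276.47

By backward induction:
Round 3 (the contractor proposes): the client gets 2 if talks fail, so the contractor offers 2 and keeps 298.
Round 2 (the client proposes): the contractor can get 298 next round, worth 0.9 × 298 = 268.2 now; the client offers that and keeps 31.8.
Round 1 (the contractor proposes): the client can get 31.8 next round, worth 0.74 × 31.8 = 23.532 now. The contractor offers 23.532 and keeps 300 − 23.532 = 276.468.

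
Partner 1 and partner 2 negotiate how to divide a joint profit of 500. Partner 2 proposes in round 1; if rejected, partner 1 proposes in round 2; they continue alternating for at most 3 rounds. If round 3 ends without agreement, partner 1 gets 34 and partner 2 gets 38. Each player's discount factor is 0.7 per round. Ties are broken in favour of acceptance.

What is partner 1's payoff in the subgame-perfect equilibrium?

121.66

Solve by backward induction from round 3.
Round 3 (partner 2 proposes): partner 1 gets 34 if talks fail, so partner 2 offers 34 and keeps 466.
Round 2 (partner 1 proposes): partner 2 can get 466 next round, worth 0.7 × 466 = 326.2 now; partner 1 offers that and keeps 173.8.
Round 1 (partner 2 proposes): partner 1 can get 173.8 next round, worth 0.7 × 173.8 = 121.66 now. Partner 2 offers 121.66 and keeps 500 − 121.66 = 378.34.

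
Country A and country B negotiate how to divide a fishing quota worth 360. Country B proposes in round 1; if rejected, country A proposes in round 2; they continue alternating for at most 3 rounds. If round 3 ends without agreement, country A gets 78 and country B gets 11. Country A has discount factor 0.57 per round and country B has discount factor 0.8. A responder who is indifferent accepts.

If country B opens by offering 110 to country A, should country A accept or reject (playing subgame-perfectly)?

Accept

Work out country A's continuation value if the offer is rejected.
Round 3 (country B proposes): country A gets 78 if talks fail, so country B offers 78 and keeps 282.
Round 2 (country A proposes): country B can get 282 next round, worth 0.8 × 282 = 225.6 now, so country A offers 225.6, keeping 134.4.
So by rejecting in round 1, country A gets 134.4 next round, worth 0.57 × 134.4 = 76.608 now.
Offer 110 ≥ 76.608, so country A accepts.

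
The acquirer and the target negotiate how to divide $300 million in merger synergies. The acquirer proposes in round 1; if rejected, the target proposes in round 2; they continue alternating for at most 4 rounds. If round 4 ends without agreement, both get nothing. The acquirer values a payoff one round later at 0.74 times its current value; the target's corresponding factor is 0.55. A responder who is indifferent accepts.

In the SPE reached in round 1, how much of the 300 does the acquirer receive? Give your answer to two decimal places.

189.95

Work backward from the last round.
Round 4 (the target proposes): the acquirer will accept anything ≥ 0, so the target offers 0 and keeps 300.
Round 3 (the acquirer proposes): the target can get 300 next round, worth 0.55 × 300 = 165 now, so the acquirer offers 165, keeping 135.
Round 2 (the target proposes): the acquirer can get 135 next round, worth 0.74 × 135 = 99.9 now, so the target offers 99.9, keeping 200.1.
Round 1 (the acquirer proposes): the target can get 200.1 next round, worth 0.55 × 200.1 = 110.055 now. The acquirer offers 110.055 and keeps 300 − 110.055 = 189.945.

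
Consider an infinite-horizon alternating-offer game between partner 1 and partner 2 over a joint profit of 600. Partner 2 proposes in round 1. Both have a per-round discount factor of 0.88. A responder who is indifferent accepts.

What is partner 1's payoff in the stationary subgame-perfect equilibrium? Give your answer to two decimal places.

In a stationary SPE each proposer offers the other exactly their discounted continuation value.
If partner 2 keeps x when proposing and partner 1 keeps y when proposing, then x = 600 − 0.88y and y = 600 − 0.88x.
Solving: x = 600(1 − 0.88) / (1 − 0.88·0.88) = 72 / 0.2256 ≈ 319.1489.
Partner 1 gets 600 − 319.1489 ≈ 280.8511.

280.85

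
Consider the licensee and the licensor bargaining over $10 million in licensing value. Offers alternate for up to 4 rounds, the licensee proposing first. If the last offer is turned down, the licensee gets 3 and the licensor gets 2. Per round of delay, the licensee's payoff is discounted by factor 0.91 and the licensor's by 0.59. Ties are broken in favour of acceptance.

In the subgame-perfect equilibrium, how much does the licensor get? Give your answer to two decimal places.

By backward induction:
Round 4 (the licensor proposes): the licensee gets 3 if talks fail, so the licensor offers 3 and keeps 7.
Round 3 (the licensee proposes): the licensor can get 7 next round, worth 0.59 × 7 = 4.13 now. The licensee offers 4.13 and keeps 10 − 4.13 = 5.87.
Round 2 (the licensor proposes): the licensee can get 5.87 next round, worth 0.91 × 5.87 = 5.3417 now. The licensor offers 5.3417 and keeps 10 − 5.3417 = 4.6583.
Round 1 (the licensee proposes): the licensor can get 4.6583 next round, worth 0.59 × 4.6583 = 2.748397 now, so the licensee offers 2.748397, keeping 7.251603.

2.75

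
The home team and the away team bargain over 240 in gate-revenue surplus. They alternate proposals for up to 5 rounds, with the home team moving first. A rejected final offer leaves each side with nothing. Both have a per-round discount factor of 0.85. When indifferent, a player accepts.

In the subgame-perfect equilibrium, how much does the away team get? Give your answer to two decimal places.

52.71

By backward induction:
Round 5 (the home team proposes): the away team will accept anything ≥ 0, so the home team offers 0 and keeps 240.
Round 4 (the away team proposes): the home team can get 240 next round, worth 0.85 × 240 = 204 now. The away team offers 204 and keeps 240 − 204 = 36.
Round 3 (the home team proposes): the away team can get 36 next round, worth 0.85 × 36 = 30.6 now. The home team offers 30.6 and keeps 240 − 30.6 = 209.4.
Round 2 (the away team proposes): the home team can get 209.4 next round, worth 0.85 × 209.4 = 177.99 now. The away team offers 177.99 and keeps 240 − 177.99 = 62.01.
Round 1 (the home team proposes): the away team can get 62.01 next round, worth 0.85 × 62.01 = 52.7085 now. The home team offers 52.7085 and keeps 240 − 52.7085 = 187.2915.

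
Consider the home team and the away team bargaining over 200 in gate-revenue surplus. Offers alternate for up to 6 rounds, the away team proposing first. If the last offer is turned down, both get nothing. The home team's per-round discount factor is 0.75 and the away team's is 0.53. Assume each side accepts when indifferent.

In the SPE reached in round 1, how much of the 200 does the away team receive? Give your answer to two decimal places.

Round 6 (the home team proposes): the away team will accept anything ≥ 0, so the home team offers 0 and keeps 200.
Round 5 (the away team proposes): the home team can get 200 next round, worth 0.75 × 200 = 150 now, so the away team offers 150, keeping 50.
Round 4 (the home team proposes): the away team can get 50 next round, worth 0.53 × 50 = 26.5 now. The home team offers 26.5 and keeps 200 − 26.5 = 173.5.
Round 3 (the away team proposes): the home team can get 173.5 next round, worth 0.75 × 173.5 = 130.125 now; the away team offers that and keeps 69.875.
Round 2 (the home team proposes): the away team can get 69.875 next round, worth 0.53 × 69.875 = 37.03375 now. The home team offers 37.03375 and keeps 200 − 37.03375 = 162.96625.
Round 1 (the away team proposes): the home team can get 162.96625 next round, worth 0.75 × 162.96625 = 122.2246875 now. The away team offers 122.2246875 and keeps 200 − 122.2246875 = 77.7753125.

77.78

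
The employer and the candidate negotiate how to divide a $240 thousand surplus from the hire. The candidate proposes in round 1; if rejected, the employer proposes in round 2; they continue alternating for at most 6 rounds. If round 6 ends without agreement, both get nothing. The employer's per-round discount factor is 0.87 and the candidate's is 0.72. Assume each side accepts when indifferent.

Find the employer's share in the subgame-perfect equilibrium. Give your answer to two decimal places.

177.01

Round 6 (the employer proposes): rejection yields 0 for the candidate; the employer offers 0 and keeps 240.
Round 5 (the candidate proposes): the employer can get 240 next round, worth 0.87 × 240 = 208.8 now, so the candidate offers 208.8, keeping 31.2.
Round 4 (the employer proposes): the candidate can get 31.2 next round, worth 0.72 × 31.2 = 22.464 now; the employer offers that and keeps 217.536.
Round 3 (the candidate proposes): the employer can get 217.536 next round, worth 0.87 × 217.536 = 189.25632 now; the candidate offers that and keeps 50.74368.
Round 2 (the employer proposes): the candidate can get 50.74368 next round, worth 0.72 × 50.74368 = 36.5354496 now, so the employer offers 36.5354496, keeping 203.4645504.
Round 1 (the candidate proposes): the employer can get 203.4645504 next round, worth 0.87 × 203.4645504 = 177.014158848 now; the candidate offers that and keeps 62.985841152.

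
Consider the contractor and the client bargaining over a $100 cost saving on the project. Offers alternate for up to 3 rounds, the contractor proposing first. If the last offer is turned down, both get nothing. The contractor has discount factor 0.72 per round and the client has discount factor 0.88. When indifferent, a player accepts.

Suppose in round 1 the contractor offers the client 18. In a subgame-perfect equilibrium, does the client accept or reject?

Round 3 (the contractor proposes): rejection yields 0 for the client; the contractor offers 0 and keeps 100.
Round 2 (the client proposes): the contractor can get 100 next round, worth 0.72 × 100 = 72 now. The client offers 72 and keeps 100 − 72 = 28.
So by rejecting in round 1, the client gets 28 next round, worth 0.88 × 28 = 24.64 now.
Offer 18 < 24.64, so the client rejects.

Reject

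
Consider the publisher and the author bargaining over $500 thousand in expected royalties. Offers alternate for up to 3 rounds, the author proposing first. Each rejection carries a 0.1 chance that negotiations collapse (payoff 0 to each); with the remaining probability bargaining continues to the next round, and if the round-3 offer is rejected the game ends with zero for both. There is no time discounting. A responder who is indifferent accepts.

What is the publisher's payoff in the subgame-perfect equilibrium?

45

Round 3 (the author proposes): rejection yields 0 for the publisher; the author offers 0 and keeps 500.
Round 2 (the publisher proposes): rejecting gives the author an expected 0.9 × 500 = 450; the publisher offers that and keeps 50.
Round 1 (the author proposes): rejecting gives the publisher an expected 0.9 × 50 = 45, so the author offers 45, keeping 455.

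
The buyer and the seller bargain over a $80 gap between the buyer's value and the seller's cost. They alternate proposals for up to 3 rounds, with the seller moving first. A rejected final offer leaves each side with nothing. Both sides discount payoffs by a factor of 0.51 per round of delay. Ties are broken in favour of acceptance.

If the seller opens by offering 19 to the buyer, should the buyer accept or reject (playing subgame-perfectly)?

Round 3 (the seller proposes): rejection yields 0 for the buyer; the seller offers 0 and keeps 80.
Round 2 (the buyer proposes): the seller can get 80 next round, worth 0.51 × 80 = 40.8 now; the buyer offers that and keeps 39.2.
So by rejecting in round 1, the buyer gets 39.2 next round, worth 0.51 × 39.2 = 19.992 now.
Offer 19 < 19.992, so the buyer rejects.

Reject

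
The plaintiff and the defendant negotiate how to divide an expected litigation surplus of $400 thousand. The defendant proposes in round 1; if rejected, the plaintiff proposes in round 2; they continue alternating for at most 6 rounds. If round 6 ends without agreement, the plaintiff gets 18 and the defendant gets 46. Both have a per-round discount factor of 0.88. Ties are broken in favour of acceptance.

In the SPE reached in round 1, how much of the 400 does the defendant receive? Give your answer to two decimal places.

138.23

Round 6 (the plaintiff proposes): the defendant gets 46 if talks fail, so the plaintiff offers 46 and keeps 354.
Round 5 (the defendant proposes): the plaintiff can get 354 next round, worth 0.88 × 354 = 311.52 now; the defendant offers that and keeps 88.48.
Round 4 (the plaintiff proposes): the defendant can get 88.48 next round, worth 0.88 × 88.48 = 77.8624 now, so the plaintiff offers 77.8624, keeping 322.1376.
Round 3 (the defendant proposes): the plaintiff can get 322.1376 next round, worth 0.88 × 322.1376 = 283.481088 now. The defendant offers 283.481088 and keeps 400 − 283.481088 = 116.518912.
Round 2 (the plaintiff proposes): the defendant can get 116.518912 next round, worth 0.88 × 116.518912 = 102.53664256 now. The plaintiff offers 102.53664256 and keeps 400 − 102.53664256 = 297.46335744.
Round 1 (the defendant proposes): the plaintiff can get 297.46335744 next round, worth 0.88 × 297.46335744 = 261.7677545472 now; the defendant offers that and keeps 138.2322454528.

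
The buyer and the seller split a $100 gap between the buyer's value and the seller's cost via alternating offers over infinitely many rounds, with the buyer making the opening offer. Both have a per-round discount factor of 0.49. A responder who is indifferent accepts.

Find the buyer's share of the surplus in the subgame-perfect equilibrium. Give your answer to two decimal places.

67.11

In a stationary SPE each proposer offers the other exactly their discounted continuation value.
If the buyer keeps x when proposing and the seller keeps y when proposing, then x = 100 − 0.49y and y = 100 − 0.49x.
Solving: x = 100(1 − 0.49) / (1 − 0.49·0.49) = 51 / 0.7599 ≈ 67.1141.
The seller gets 100 − 67.1141 ≈ 32.8859.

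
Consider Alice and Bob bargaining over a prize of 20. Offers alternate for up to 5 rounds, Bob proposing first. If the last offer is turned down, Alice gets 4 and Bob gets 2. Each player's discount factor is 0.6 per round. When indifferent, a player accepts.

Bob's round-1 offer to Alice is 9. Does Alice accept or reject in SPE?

Work out Alice's continuation value if the offer is rejected.
Round 5 (Bob proposes): Alice gets 4 if talks fail, so Bob offers 4 and keeps 16.
Round 4 (Alice proposes): Bob can get 16 next round, worth 0.6 × 16 = 9.6 now; Alice offers that and keeps 10.4.
Round 3 (Bob proposes): Alice can get 10.4 next round, worth 0.6 × 10.4 = 6.24 now, so Bob offers 6.24, keeping 13.76.
Round 2 (Alice proposes): Bob can get 13.76 next round, worth 0.6 × 13.76 = 8.256 now, so Alice offers 8.256, keeping 11.744.
So by rejecting in round 1, Alice gets 11.744 next round, worth 0.6 × 11.744 = 7.0464 now.
Offer 9 ≥ 7.0464, so Alice accepts.

Accept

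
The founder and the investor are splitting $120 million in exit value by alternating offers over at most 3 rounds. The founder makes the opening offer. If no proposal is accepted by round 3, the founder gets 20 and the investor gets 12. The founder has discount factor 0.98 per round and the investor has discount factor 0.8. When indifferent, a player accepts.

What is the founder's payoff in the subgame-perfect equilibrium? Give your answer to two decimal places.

Round 3 (the founder proposes): the investor gets 12 if talks fail, so the founder offers 12 and keeps 108.
Round 2 (the investor proposes): the founder can get 108 next round, worth 0.98 × 108 = 105.84 now; the investor offers that and keeps 14.16.
Round 1 (the founder proposes): the investor can get 14.16 next round, worth 0.8 × 14.16 = 11.328 now. The founder offers 11.328 and keeps 120 − 11.328 = 108.672.

108.67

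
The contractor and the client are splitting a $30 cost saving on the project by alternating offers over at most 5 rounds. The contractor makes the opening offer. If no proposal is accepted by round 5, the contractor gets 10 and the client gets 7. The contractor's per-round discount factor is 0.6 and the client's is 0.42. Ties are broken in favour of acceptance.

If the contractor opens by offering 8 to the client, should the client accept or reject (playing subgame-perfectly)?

Accept

Round 5 (the contractor proposes): the client gets 7 if talks fail, so the contractor offers 7 and keeps 23.
Round 4 (the client proposes): the contractor can get 23 next round, worth 0.6 × 23 = 13.8 now. The client offers 13.8 and keeps 30 − 13.8 = 16.2.
Round 3 (the contractor proposes): the client can get 16.2 next round, worth 0.42 × 16.2 = 6.804 now. The contractor offers 6.804 and keeps 30 − 6.804 = 23.196.
Round 2 (the client proposes): the contractor can get 23.196 next round, worth 0.6 × 23.196 = 13.9176 now; the client offers that and keeps 16.0824.
So by rejecting in round 1, the client gets 16.0824 next round, worth 0.42 × 16.0824 = 6.754608 now.
Offer 8 ≥ 6.754608, so the client accepts.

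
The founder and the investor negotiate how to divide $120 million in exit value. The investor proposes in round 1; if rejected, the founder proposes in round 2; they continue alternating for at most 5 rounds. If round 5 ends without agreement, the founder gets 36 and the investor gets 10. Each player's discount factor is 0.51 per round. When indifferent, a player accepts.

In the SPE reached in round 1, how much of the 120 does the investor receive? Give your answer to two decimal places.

By backward induction:
Round 5 (the investor proposes): the founder gets 36 if talks fail, so the investor offers 36 and keeps 84.
Round 4 (the founder proposes): the investor can get 84 next round, worth 0.51 × 84 = 42.84 now; the founder offers that and keeps 77.16.
Round 3 (the investor proposes): the founder can get 77.16 next round, worth 0.51 × 77.16 = 39.3516 now. The investor offers 39.3516 and keeps 120 − 39.3516 = 80.6484.
Round 2 (the founder proposes): the investor can get 80.6484 next round, worth 0.51 × 80.6484 = 41.130684 now; the founder offers that and keeps 78.869316.
Round 1 (the investor proposes): the founder can get 78.869316 next round, worth 0.51 × 78.869316 = 40.22335116 now; the investor offers that and keeps 79.77664884.

79.78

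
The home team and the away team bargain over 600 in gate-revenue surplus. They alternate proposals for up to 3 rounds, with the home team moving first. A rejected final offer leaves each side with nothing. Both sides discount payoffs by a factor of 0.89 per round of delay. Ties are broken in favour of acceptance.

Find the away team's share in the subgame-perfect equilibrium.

Round 3 (the home team proposes): rejection yields 0 for the away team; the home team offers 0 and keeps 600.
Round 2 (the away team proposes): the home team can get 600 next round, worth 0.89 × 600 = 534 now, so the away team offers 534, keeping 66.
Round 1 (the home team proposes): the away team can get 66 next round, worth 0.89 × 66 = 58.74 now. The home team offers 58.74 and keeps 600 − 58.74 = 541.26.

58.74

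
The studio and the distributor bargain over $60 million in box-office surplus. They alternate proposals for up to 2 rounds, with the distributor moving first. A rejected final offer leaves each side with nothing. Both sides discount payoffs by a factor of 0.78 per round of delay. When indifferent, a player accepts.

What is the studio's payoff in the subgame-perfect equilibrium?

46.8

By backward induction:
Round 2 (the studio proposes): rejection yields 0 for the distributor; the studio offers 0 and keeps 60.
Round 1 (the distributor proposes): the studio can get 60 next round, worth 0.78 × 60 = 46.8 now; the distributor offers that and keeps 13.2.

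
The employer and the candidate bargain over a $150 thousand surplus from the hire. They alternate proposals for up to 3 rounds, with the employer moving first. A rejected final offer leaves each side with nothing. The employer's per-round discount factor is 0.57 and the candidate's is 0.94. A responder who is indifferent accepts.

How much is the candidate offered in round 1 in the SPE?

Work backward from the last round.
Round 3 (the employer proposes): rejection yields 0 for the candidate; the employer offers 0 and keeps 150.
Round 2 (the candidate proposes): the employer can get 150 next round, worth 0.57 × 150 = 85.5 now, so the candidate offers 85.5, keeping 64.5.
Round 1 (the employer proposes): the candidate can get 64.5 next round, worth 0.94 × 64.5 = 60.63 now, so the employer offers 60.63, keeping 89.37.

60.63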